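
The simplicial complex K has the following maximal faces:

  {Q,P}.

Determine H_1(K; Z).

H_1 ≅ 0.

K has 2 vertices, 1 edge.
rank ∂_1 = 1, rank ∂_2 = 0 ⇒ b_1 = 1 − 1 − 0 = 0. So H_1 ≅ 0.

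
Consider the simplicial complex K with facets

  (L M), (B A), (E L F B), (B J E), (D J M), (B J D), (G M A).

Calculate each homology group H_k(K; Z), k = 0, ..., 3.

H_0 ≅ Z,  H_1 ≅ Z^2,  H_2 = 0,  H_3 = 0.

K has 9 vertices, 17 edges, 8 triangles, 1 3-simplex.
rank ∂_0 = 0, rank ∂_1 = 8 ⇒ b_0 = 9 − 0 − 8 = 1; all invariant factors of ∂_1 are 1 so no torsion. So H_0 = Z.
rank ∂_1 = 8, rank ∂_2 = 7 ⇒ b_1 = 17 − 8 − 7 = 2; all invariant factors of ∂_2 are 1 so no torsion. So H_1 = Z^2.
rank ∂_2 = 7, rank ∂_3 = 1 ⇒ b_2 = 8 − 7 − 1 = 0; all invariant factors of ∂_3 are 1 so no torsion. So H_2 = 0.
rank ∂_3 = 1, rank ∂_4 = 0 ⇒ b_3 = 1 − 1 − 0 = 0. So H_3 = 0.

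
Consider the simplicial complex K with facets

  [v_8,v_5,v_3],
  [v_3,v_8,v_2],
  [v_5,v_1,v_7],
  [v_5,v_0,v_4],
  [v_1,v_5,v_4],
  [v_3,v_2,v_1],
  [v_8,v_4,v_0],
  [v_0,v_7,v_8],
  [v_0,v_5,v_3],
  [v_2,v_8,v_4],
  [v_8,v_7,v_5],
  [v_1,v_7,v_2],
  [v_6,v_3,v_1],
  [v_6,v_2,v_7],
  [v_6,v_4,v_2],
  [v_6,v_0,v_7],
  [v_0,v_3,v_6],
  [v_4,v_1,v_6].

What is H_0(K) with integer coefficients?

Take the total order v_0 < v_1 < v_2 < v_3 < v_4 < v_5 < v_6 < v_7 < v_8 on the vertex set. Then K (dimension 2) consists of the simplices:

  0-simplices (9): [v_0], [v_1], [v_2], [v_3], [v_4], [v_5], [v_6], [v_7], [v_8]
  1-simplices (27): (27 of them)
  2-simplices (18): (18 of them)

giving chain groups C_0 ≅ Z^9, C_1 ≅ Z^27, C_2 ≅ Z^18.

Boundary ∂_1: C_1 → C_0 maps an edge to its endpoints' difference, ∂[p,q] = q − p. For instance
  ∂[v_7,v_8] = [v_8] − [v_7].
As a 9×27 matrix over Z this has rank 8, with invariant factors (1,1,1,1,1,1,1,1).

∂_2: C_2 → C_1 acts by ∂[p,q,r] = [q,r] − [p,r] + [p,q]. For instance
  ∂[v_0,v_3,v_6] = [v_3,v_6] − [v_0,v_6] + [v_0,v_3],
  ∂[v_1,v_2,v_3] = [v_2,v_3] − [v_1,v_3] + [v_1,v_2].
The 27×18 boundary matrix has rank 18 and Smith normal form diag(1,1,1,1,1,1,1,1,1,1,1,1,1,1,1,1,1,2).

From H_k ≅ ker(∂_k) / im(∂_{k+1}) we obtain:

  H_0: rank C_0 − rank ∂_1 = 9 − 8 = 1, and the invariant factors of ∂_1 are all 1, so H_0 ≅ Z.

H_0 ≅ Z.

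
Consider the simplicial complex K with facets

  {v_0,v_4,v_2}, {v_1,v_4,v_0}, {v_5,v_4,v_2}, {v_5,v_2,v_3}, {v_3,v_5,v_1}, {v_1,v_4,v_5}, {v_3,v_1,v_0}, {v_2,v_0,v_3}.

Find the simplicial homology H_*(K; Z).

K has 6 vertices, 12 edges, 8 triangles.
rank ∂_0 = 0, rank ∂_1 = 5 ⇒ b_0 = 6 − 0 − 5 = 1; all invariant factors of ∂_1 are 1 so no torsion. So H_0 ≅ Z.
rank ∂_1 = 5, rank ∂_2 = 7 ⇒ b_1 = 12 − 5 − 7 = 0; all invariant factors of ∂_2 are 1 so no torsion. So H_1 ≅ 0.
rank ∂_2 = 7, rank ∂_3 = 0 ⇒ b_2 = 8 − 7 − 0 = 1. So H_2 ≅ Z.

H_0 ≅ Z,  H_1 = 0,  H_2 ≅ Z.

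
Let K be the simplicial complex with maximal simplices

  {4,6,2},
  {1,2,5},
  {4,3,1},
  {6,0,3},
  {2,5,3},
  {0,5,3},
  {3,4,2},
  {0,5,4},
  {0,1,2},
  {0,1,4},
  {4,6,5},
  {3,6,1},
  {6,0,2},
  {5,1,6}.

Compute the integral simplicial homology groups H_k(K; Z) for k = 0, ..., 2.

H_0 ≅ Z,  H_1 ≅ Z^2,  H_2 ≅ Z.

We work with the vertex ordering 0 < 1 < 2 < 3 < 4 < 5 < 6. The simplices of K, each written with vertices in increasing order, are:

  0-simplices (7): [0], [1], [2], [3], [4], [5], [6]
  1-simplices (21): [0,1], [0,2], [0,3], [0,4], [0,5], [0,6], [1,2], [1,3], [1,4], [1,5], [1,6], [2,3], [2,4], [2,5], [2,6], [3,4], [3,5], [3,6], [4,5], [4,6], [5,6]
  2-simplices (14): [0,1,2], [0,1,4], [0,2,6], [0,3,5], [0,3,6], [0,4,5], [1,2,5], [1,3,4], [1,3,6], [1,5,6], [2,3,4], [2,3,5], [2,4,6], [4,5,6]

giving chain groups C_0 ≅ Z^7, C_1 ≅ Z^21, C_2 ≅ Z^14.

Boundary ∂_1: C_1 → C_0 maps an edge to its endpoints' difference, ∂[p,q] = q − p.
The 7×21 boundary matrix has rank 6 and Smith normal form diag(1,1,1,1,1,1).

The boundary map ∂_2: C_2 → C_1 maps a triangle to the signed sum of its edges. For instance
  ∂[0,1,2] = [1,2] − [0,2] + [0,1],
  ∂[1,2,5] = [2,5] − [1,5] + [1,2].
As a 21×14 matrix over Z this has rank 13, with invariant factors (1,1,1,1,1,1,1,1,1,1,1,1,1).

Reading off H_k = ker ∂_k / im ∂_{k+1}:

  H_0: rank C_0 − rank ∂_1 = 7 − 6 = 1, and the invariant factors of ∂_1 are all 1, so H_0 = Z.
  H_1: rank ker ∂_1 − rank ∂_2 = (21 − 6) − 13 = 2, and the invariant factors of ∂_2 are all 1, so H_1 = Z^2.
  H_2: rank ker ∂_2 − rank ∂_3 = (14 − 13) − 0 = 1, and there is no ∂_3, so H_2 = Z.

As a check, the Euler characteristic is 7 − 21 + 14 = 0, which agrees with 1 − 2 + 1 = 0.
(K is a triangulation of the torus T^2.)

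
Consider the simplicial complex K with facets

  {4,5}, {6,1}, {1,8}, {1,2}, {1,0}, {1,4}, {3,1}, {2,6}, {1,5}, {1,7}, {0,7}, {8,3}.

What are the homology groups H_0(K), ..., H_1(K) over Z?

We work with the vertex ordering 0 < 1 < 2 < 3 < 4 < 5 < 6 < 7 < 8. The simplices of K, each written with vertices in increasing order, are:

  0-simplices (9): [0], [1], [2], [3], [4], [5], [6], [7], [8]
  1-simplices (12): [0,1], [0,7], [1,2], [1,3], [1,4], [1,5], [1,6], [1,7], [1,8], [2,6], [3,8], [4,5]

Hence C_0 ≅ Z^9, C_1 ≅ Z^12.

∂_1: C_1 → C_0 is given by ∂[p,q] = [q] − [p]. For instance
  ∂[1,2] = [2] − [1].
This gives a 9×12 integer matrix of rank 8; reducing to Smith normal form yields diagonal entries (1,1,1,1,1,1,1,1).

From H_k ≅ ker(∂_k) / im(∂_{k+1}) we obtain:

  H_0: rank C_0 − rank ∂_1 = 9 − 8 = 1, and the invariant factors of ∂_1 are all 1, so H_0 ≅ Z.
  H_1: rank ker ∂_1 − rank ∂_2 = (12 − 8) − 0 = 4, and there is no ∂_2, so H_1 ≅ Z^4.

As a check, the Euler characteristic is 9 − 12 = -3, which agrees with 1 − 4 = -3.
(K is a triangulation of a wedge of 4 circles.)

H_0 ≅ Z,  H_1 ≅ Z^4.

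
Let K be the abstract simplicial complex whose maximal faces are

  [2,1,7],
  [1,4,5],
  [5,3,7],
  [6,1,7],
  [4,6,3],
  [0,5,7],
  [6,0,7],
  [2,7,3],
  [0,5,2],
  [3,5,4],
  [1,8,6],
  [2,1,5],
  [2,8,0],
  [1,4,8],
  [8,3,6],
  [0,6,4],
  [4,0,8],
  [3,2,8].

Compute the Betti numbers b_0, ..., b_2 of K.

Fix the vertex order 0 < 1 < 2 < 3 < 4 < 5 < 6 < 7 < 8 and write every simplex with vertices in increasing order. Then dim K = 2 and the simplices of K are:

  0-simplices (9): [0], [1], [2], [3], [4], [5], [6], [7], [8]
  1-simplices (27): (27 of them)
  2-simplices (18): [0,2,5], [0,2,8], [0,4,6], [0,4,8], [0,5,7], [0,6,7], [1,2,5], [1,2,7], [1,4,5], [1,4,8], [1,6,7], [1,6,8], [2,3,7], [2,3,8], [3,4,5], [3,4,6], [3,5,7], [3,6,8]

giving chain groups C_0 ≅ Z^9, C_1 ≅ Z^27, C_2 ≅ Z^18.

The boundary map ∂_1: C_1 → C_0 sends each edge [p,q] (with p < q) to q − p.
This gives a 9×27 integer matrix of rank 8; reducing to Smith normal form yields diagonal entries (1,1,1,1,1,1,1,1).

Boundary ∂_2: C_2 → C_1 acts by ∂[p,q,r] = [q,r] − [p,r] + [p,q]. For instance
  ∂[2,3,8] = [3,8] − [2,8] + [2,3],
  ∂[0,6,7] = [6,7] − [0,7] + [0,6].
The 27×18 boundary matrix has rank 18 and Smith normal form diag(1,1,1,1,1,1,1,1,1,1,1,1,1,1,1,1,1,2).

Reading off H_k = ker ∂_k / im ∂_{k+1}:

  H_0: rank C_0 − rank ∂_1 = 9 − 8 = 1, and the invariant factors of ∂_1 are all 1, so H_0 = Z.
  H_1: rank ker ∂_1 − rank ∂_2 = (27 − 8) − 18 = 1, and ∂_2 has invariant factor 2 > 1, so H_1 = Z ⊕ Z/2Z.
  H_2: rank ker ∂_2 − rank ∂_3 = (18 − 18) − 0 = 0, and there is no ∂_3, so H_2 = 0.

As a check, the Euler characteristic is 9 − 27 + 18 = 0, which agrees with 1 − 1 + 0 = 0.

Hence the Betti numbers are b_0 = 1, b_1 = 1, b_2 = 0.

b_0 = 1, b_1 = 1, b_2 = 0.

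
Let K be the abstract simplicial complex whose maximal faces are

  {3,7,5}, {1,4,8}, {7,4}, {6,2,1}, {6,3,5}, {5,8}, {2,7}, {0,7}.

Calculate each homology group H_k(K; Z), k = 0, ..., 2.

Order the vertices as 0 < 1 < 2 < 3 < 4 < 5 < 6 < 7 < 8. Listing each simplex with vertices in this order, K has dimension 2 with simplices:

  0-simplices (9): [0], [1], [2], [3], [4], [5], [6], [7], [8]
  1-simplices (15): [0,7], [1,2], [1,4], [1,6], [1,8], [2,6], [2,7], [3,5], [3,6], [3,7], [4,7], [4,8], [5,6], [5,7], [5,8]
  2-simplices (4): [1,2,6], [1,4,8], [3,5,6], [3,5,7]

Hence C_0 ≅ Z^9, C_1 ≅ Z^15, C_2 ≅ Z^4.

The boundary map ∂_1: C_1 → C_0 sends each edge [p,q] (with p < q) to q − p. For instance
  ∂[1,6] = [6] − [1].
This gives a 9×15 integer matrix of rank 8; reducing to Smith normal form yields diagonal entries (1,1,1,1,1,1,1,1).

Boundary ∂_2: C_2 → C_1 maps a triangle to the signed sum of its edges. For instance
  ∂[1,4,8] = [4,8] − [1,8] + [1,4],
  ∂[3,5,6] = [5,6] − [3,6] + [3,5].
This gives a 15×4 integer matrix of rank 4; reducing to Smith normal form yields diagonal entries (1,1,1,1).

Reading off H_k = ker ∂_k / im ∂_{k+1}:

  H_0: rank C_0 − rank ∂_1 = 9 − 8 = 1, and the invariant factors of ∂_1 are all 1, so H_0 = Z.
  H_1: rank ker ∂_1 − rank ∂_2 = (15 − 8) − 4 = 3, and the invariant factors of ∂_2 are all 1, so H_1 = Z^3.
  H_2: rank ker ∂_2 − rank ∂_3 = (4 − 4) − 0 = 0, and there is no ∂_3, so H_2 = 0.

H_0 ≅ Z,  H_1 ≅ Z^3,  H_2 = 0.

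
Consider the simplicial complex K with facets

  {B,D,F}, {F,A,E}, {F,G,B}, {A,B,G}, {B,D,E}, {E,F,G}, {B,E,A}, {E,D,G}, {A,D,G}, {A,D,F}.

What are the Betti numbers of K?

b_0 = 1, b_1 = 0, b_2 = 0.

Fix the vertex order A < B < D < E < F < G and write every simplex with vertices in increasing order. Then dim K = 2 and the simplices of K are:

  0-simplices (6): A, B, D, E, F, G
  1-simplices (15): AB, AD, AE, AF, AG, BD, BE, BF, BG, DE, DF, DG, EF, EG, FG
  2-simplices (10): ABE, ABG, ADF, ADG, AEF, BDE, BDF, BFG, DEG, EFG

so the chain groups are C_0 ≅ Z^6, C_1 ≅ Z^15, C_2 ≅ Z^10.

∂_1: C_1 → C_0 sends each edge [p,q] (with p < q) to q − p.
As a 6×15 matrix over Z this has rank 5, with invariant factors (1,1,1,1,1).

Boundary ∂_2: C_2 → C_1 sends each 2-simplex [p,q,r] to [q,r] − [p,r] + [p,q]. For instance
  ∂ADF = DF − AF + AD,
  ∂EFG = FG − EG + EF.
The 15×10 boundary matrix has rank 10 and Smith normal form diag(1,1,1,1,1,1,1,1,1,2).

Reading off H_k = ker ∂_k / im ∂_{k+1}:

  H_0: rank C_0 − rank ∂_1 = 6 − 5 = 1, and the invariant factors of ∂_1 are all 1, so H_0 ≅ Z.
  H_1: rank ker ∂_1 − rank ∂_2 = (15 − 5) − 10 = 0, and ∂_2 has invariant factor 2 > 1, so H_1 ≅ Z/2.
  H_2: rank ker ∂_2 − rank ∂_3 = (10 − 10) − 0 = 0, and there is no ∂_3, so H_2 ≅ 0.

Hence the Betti numbers are b_0 = 1, b_1 = 0, b_2 = 0.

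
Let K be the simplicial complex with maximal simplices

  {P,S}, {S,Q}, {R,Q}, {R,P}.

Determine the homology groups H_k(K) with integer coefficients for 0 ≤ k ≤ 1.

Order the vertices as P < Q < R < S. Listing each simplex with vertices in this order, K has dimension 1 with simplices:

  0-simplices (4): P, Q, R, S
  1-simplices (4): PR, PS, QR, QS

Hence C_0 ≅ Z^4, C_1 ≅ Z^4.

The boundary map ∂_1: C_1 → C_0 is given by ∂[p,q] = [q] − [p]. For instance
  ∂QS = S − Q.
The 4×4 boundary matrix has rank 3 and Smith normal form diag(1,1,1).

Computing H_k = (kernel of ∂_k) / (image of ∂_{k+1}):

  H_0: rank C_0 − rank ∂_1 = 4 − 3 = 1, and the invariant factors of ∂_1 are all 1, so H_0 = Z.
  H_1: rank ker ∂_1 − rank ∂_2 = (4 − 3) − 0 = 1, and there is no ∂_2, so H_1 = Z.

(K is a triangulation of the circle S^1.)

H_0 = Z,  H_1 = Z.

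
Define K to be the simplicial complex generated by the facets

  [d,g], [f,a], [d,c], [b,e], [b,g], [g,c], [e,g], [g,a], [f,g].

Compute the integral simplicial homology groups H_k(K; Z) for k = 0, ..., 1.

H_0 ≅ Z,  H_1 ≅ Z^3.

Order the vertices as a < b < c < d < e < f < g. Listing each simplex with vertices in this order, K has dimension 1 with simplices:

  0-simplices (7): a, b, c, d, e, f, g
  1-simplices (9): af, ag, be, bg, cd, cg, dg, eg, fg

so the chain groups are C_0 ≅ Z^7, C_1 ≅ Z^9.

∂_1: C_1 → C_0 maps an edge to its endpoints' difference, ∂[p,q] = q − p. For instance
  ∂eg = g − e.
The resulting 7×9 matrix has rank 6, and its Smith normal form has invariant factors (1,1,1,1,1,1).

Computing H_k = (kernel of ∂_k) / (image of ∂_{k+1}):

  H_0: rank C_0 − rank ∂_1 = 7 − 6 = 1, and the invariant factors of ∂_1 are all 1, so H_0 = Z.
  H_1: rank ker ∂_1 − rank ∂_2 = (9 − 6) − 0 = 3, and there is no ∂_2, so H_1 = Z^3.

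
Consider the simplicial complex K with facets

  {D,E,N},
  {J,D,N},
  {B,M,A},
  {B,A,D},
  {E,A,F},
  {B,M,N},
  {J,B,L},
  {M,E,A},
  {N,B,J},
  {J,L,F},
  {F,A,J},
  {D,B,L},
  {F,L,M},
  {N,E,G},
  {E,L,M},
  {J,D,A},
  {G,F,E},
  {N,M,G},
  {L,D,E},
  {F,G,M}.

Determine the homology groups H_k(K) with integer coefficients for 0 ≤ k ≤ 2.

H_0 ≅ Z,  H_1 ≅ Z ⊕ Z/2,  H_2 = 0.

We work with the vertex ordering A < B < D < E < F < G < J < L < M < N. The simplices of K, each written with vertices in increasing order, are:

  0-simplices (10): A, B, D, E, F, G, J, L, M, N
  1-simplices (30): AB, AD, AE, AF, AJ, AM, BD, BJ, BL, BM, BN, DE, DJ, DL, DN, EF, EG, EL, EM, EN, FG, FJ, FL, FM, GM, GN, JL, JN, LM, MN
  2-simplices (20): ABD, ABM, ADJ, AEF, AEM, AFJ, BDL, BJL, BJN, BMN, DEL, DEN, DJN, EFG, EGN, ELM, FGM, FJL, FLM, GMN

giving chain groups C_0 ≅ Z^10, C_1 ≅ Z^30, C_2 ≅ Z^20.

Boundary ∂_1: C_1 → C_0 is given by ∂[p,q] = [q] − [p]. For instance
  ∂DN = N − D.
The resulting 10×30 matrix has rank 9, and its Smith normal form has invariant factors (1,1,1,1,1,1,1,1,1).

Boundary ∂_2: C_2 → C_1 sends each 2-simplex [p,q,r] to [q,r] − [p,r] + [p,q]. For instance
  ∂ADJ = DJ − AJ + AD,
  ∂AEM = EM − AM + AE.
As a 30×20 matrix over Z this has rank 20, with invariant factors (1,1,1,1,1,1,1,1,1,1,1,1,1,1,1,1,1,1,1,2).

Reading off H_k = ker ∂_k / im ∂_{k+1}:

  H_0: rank C_0 − rank ∂_1 = 10 − 9 = 1, and the invariant factors of ∂_1 are all 1, so H_0 = Z.
  H_1: rank ker ∂_1 − rank ∂_2 = (30 − 9) − 20 = 1, and ∂_2 has invariant factor 2 > 1, so H_1 = Z ⊕ Z/2.
  H_2: rank ker ∂_2 − rank ∂_3 = (20 − 20) − 0 = 0, and there is no ∂_3, so H_2 = 0.

As a check, the Euler characteristic is 10 − 30 + 20 = 0, which agrees with 1 − 1 + 0 = 0.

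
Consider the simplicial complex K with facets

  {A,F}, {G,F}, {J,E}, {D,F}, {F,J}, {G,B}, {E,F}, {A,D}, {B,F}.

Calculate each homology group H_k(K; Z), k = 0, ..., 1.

Take the total order A < B < D < E < F < G < J on the vertex set. Then K (dimension 1) consists of the simplices:

  0-simplices (7): A, B, D, E, F, G, J
  1-simplices (9): AD, AF, BF, BG, DF, EF, EJ, FG, FJ

so the chain groups are C_0 ≅ Z^7, C_1 ≅ Z^9.

The boundary map ∂_1: C_1 → C_0 is given by ∂[p,q] = [q] − [p]. For instance
  ∂EF = F − E.
As a 7×9 matrix over Z this has rank 6, with invariant factors (1,1,1,1,1,1).

Computing H_k = (kernel of ∂_k) / (image of ∂_{k+1}):

  H_0: rank C_0 − rank ∂_1 = 7 − 6 = 1, and the invariant factors of ∂_1 are all 1, so H_0 ≅ Z.
  H_1: rank ker ∂_1 − rank ∂_2 = (9 − 6) − 0 = 3, and there is no ∂_2, so H_1 ≅ Z^3.

As a check, the Euler characteristic is 7 − 9 = -2, which agrees with 1 − 3 = -2.
(K is a triangulation of a wedge of 3 circles.)

H_0 ≅ Z,  H_1 ≅ Z^3.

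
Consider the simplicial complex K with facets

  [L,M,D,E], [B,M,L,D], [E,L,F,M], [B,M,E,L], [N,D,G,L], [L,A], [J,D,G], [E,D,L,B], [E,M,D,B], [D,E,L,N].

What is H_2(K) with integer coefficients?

Order the vertices as A < B < D < E < F < G < J < L < M < N. Listing each simplex with vertices in this order, K has dimension 3 with simplices:

  0-simplices (10): A, B, D, E, F, G, J, L, M, N
  1-simplices (22): AL, BD, BE, BL, BM, DE, DG, DJ, DL, DM, DN, EF, EL, EM, EN, FL, FM, GJ, GL, GN, LM, LN
  2-simplices (20): BDE, BDL, BDM, BEL, BEM, BLM, DEL, DEM, DEN, DGJ, DGL, DGN, DLM, DLN, EFL, EFM, ELM, ELN, FLM, GLN
  3-simplices (8): BDEL, BDEM, BDLM, BELM, DELM, DELN, DGLN, EFLM

giving chain groups C_0 ≅ Z^10, C_1 ≅ Z^22, C_2 ≅ Z^20, C_3 ≅ Z^8.

The boundary map ∂_1: C_1 → C_0 maps an edge to its endpoints' difference, ∂[p,q] = q − p.
This gives a 10×22 integer matrix of rank 9; reducing to Smith normal form yields diagonal entries (1,1,1,1,1,1,1,1,1).

Boundary ∂_2: C_2 → C_1 acts by ∂[p,q,r] = [q,r] − [p,r] + [p,q]. For instance
  ∂DEM = EM − DM + DE,
  ∂BDE = DE − BE + BD.
The 22×20 boundary matrix has rank 13 and Smith normal form diag(1,1,1,1,1,1,1,1,1,1,1,1,1).

∂_3: C_3 → C_2 sends each 3-simplex σ to the alternating sum Σ_i (−1)^i (σ with its i-th vertex removed). For instance
  ∂DGLN = GLN − DLN + DGN − DGL,
  ∂BDLM = DLM − BLM + BDM − BDL.
As a 20×8 matrix over Z this has rank 7, with invariant factors (1,1,1,1,1,1,1).

Now H_k = ker ∂_k / im ∂_{k+1}, so:

  H_2: rank ker ∂_2 − rank ∂_3 = (20 − 13) − 7 = 0, and the invariant factors of ∂_3 are all 1, so H_2 = 0.

H_2 ≅ 0.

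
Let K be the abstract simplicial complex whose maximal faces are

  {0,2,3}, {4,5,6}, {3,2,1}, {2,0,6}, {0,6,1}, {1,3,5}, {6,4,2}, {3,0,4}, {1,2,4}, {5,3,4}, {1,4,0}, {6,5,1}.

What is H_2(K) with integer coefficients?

We work with the vertex ordering 0 < 1 < 2 < 3 < 4 < 5 < 6. The simplices of K, each written with vertices in increasing order, are:

  0-simplices (7): [0], [1], [2], [3], [4], [5], [6]
  1-simplices (18): [0,1], [0,2], [0,3], [0,4], [0,6], [1,2], [1,3], [1,4], [1,5], [1,6], [2,3], [2,4], [2,6], [3,4], [3,5], [4,5], [4,6], [5,6]
  2-simplices (12): [0,1,4], [0,1,6], [0,2,3], [0,2,6], [0,3,4], [1,2,3], [1,2,4], [1,3,5], [1,5,6], [2,4,6], [3,4,5], [4,5,6]

giving chain groups C_0 ≅ Z^7, C_1 ≅ Z^18, C_2 ≅ Z^12.

Boundary ∂_1: C_1 → C_0 is given by ∂[p,q] = [q] − [p].
The resulting 7×18 matrix has rank 6, and its Smith normal form has invariant factors (1,1,1,1,1,1).

The boundary map ∂_2: C_2 → C_1 sends each 2-simplex [p,q,r] to [q,r] − [p,r] + [p,q]. For instance
  ∂[0,2,6] = [2,6] − [0,6] + [0,2],
  ∂[0,3,4] = [3,4] − [0,4] + [0,3].
This gives a 18×12 integer matrix of rank 12; reducing to Smith normal form yields diagonal entries (1,1,1,1,1,1,1,1,1,1,1,2).

Reading off H_k = ker ∂_k / im ∂_{k+1}:

  H_2: rank ker ∂_2 − rank ∂_3 = (12 − 12) − 0 = 0, and there is no ∂_3, so H_2 ≅ 0.

H_2 = 0.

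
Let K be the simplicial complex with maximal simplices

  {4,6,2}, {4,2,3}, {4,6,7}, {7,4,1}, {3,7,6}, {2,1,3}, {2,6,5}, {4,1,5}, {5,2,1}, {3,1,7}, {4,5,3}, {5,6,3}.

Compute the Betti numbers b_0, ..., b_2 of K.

b_0 = 1, b_1 = 0, b_2 = 0.

Order the vertices as 1 < 2 < 3 < 4 < 5 < 6 < 7. Listing each simplex with vertices in this order, K has dimension 2 with simplices:

  0-simplices (7): [1], [2], [3], [4], [5], [6], [7]
  1-simplices (18): [1,2], [1,3], [1,4], [1,5], [1,7], [2,3], [2,4], [2,5], [2,6], [3,4], [3,5], [3,6], [3,7], [4,5], [4,6], [4,7], [5,6], [6,7]
  2-simplices (12): [1,2,3], [1,2,5], [1,3,7], [1,4,5], [1,4,7], [2,3,4], [2,4,6], [2,5,6], [3,4,5], [3,5,6], [3,6,7], [4,6,7]

so the chain groups are C_0 ≅ Z^7, C_1 ≅ Z^18, C_2 ≅ Z^12.

∂_1: C_1 → C_0 maps an edge to its endpoints' difference, ∂[p,q] = q − p. For instance
  ∂[4,6] = [6] − [4].
The resulting 7×18 matrix has rank 6, and its Smith normal form has invariant factors (1,1,1,1,1,1).

Boundary ∂_2: C_2 → C_1 acts by ∂[p,q,r] = [q,r] − [p,r] + [p,q]. For instance
  ∂[4,6,7] = [6,7] − [4,7] + [4,6],
  ∂[1,2,3] = [2,3] − [1,3] + [1,2].
The resulting 18×12 matrix has rank 12, and its Smith normal form has invariant factors (1,1,1,1,1,1,1,1,1,1,1,2).

From H_k ≅ ker(∂_k) / im(∂_{k+1}) we obtain:

  H_0: rank C_0 − rank ∂_1 = 7 − 6 = 1, and the invariant factors of ∂_1 are all 1, so H_0 ≅ Z.
  H_1: rank ker ∂_1 − rank ∂_2 = (18 − 6) − 12 = 0, and ∂_2 has invariant factor 2 > 1, so H_1 ≅ Z/2Z.
  H_2: rank ker ∂_2 − rank ∂_3 = (12 − 12) − 0 = 0, and there is no ∂_3, so H_2 ≅ 0.

As a check, the Euler characteristic is 7 − 18 + 12 = 1, which agrees with 1 − 0 + 0 = 1.

Hence the Betti numbers are b_0 = 1, b_1 = 0, b_2 = 0.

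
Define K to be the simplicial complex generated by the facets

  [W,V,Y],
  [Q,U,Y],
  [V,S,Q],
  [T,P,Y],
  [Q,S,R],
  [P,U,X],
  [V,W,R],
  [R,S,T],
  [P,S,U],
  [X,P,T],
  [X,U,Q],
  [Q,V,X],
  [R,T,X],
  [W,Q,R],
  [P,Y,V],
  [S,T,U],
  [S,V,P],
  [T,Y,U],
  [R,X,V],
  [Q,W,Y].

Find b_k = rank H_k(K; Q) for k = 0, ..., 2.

Take the total order P < Q < R < S < T < U < V < W < X < Y on the vertex set. Then K (dimension 2) consists of the simplices:

  0-simplices (10): P, Q, R, S, T, U, V, W, X, Y
  1-simplices (30): PS, PT, PU, PV, PX, PY, QR, QS, QU, QV, QW, QX, QY, RS, RT, RV, RW, RX, ST, SU, SV, TU, TX, TY, UX, UY, VW, VX, VY, WY
  2-simplices (20): PSU, PSV, PTX, PTY, PUX, PVY, QRS, QRW, QSV, QUX, QUY, QVX, QWY, RST, RTX, RVW, RVX, STU, TUY, VWY

giving chain groups C_0 ≅ Z^10, C_1 ≅ Z^30, C_2 ≅ Z^20.

Boundary ∂_1: C_1 → C_0 maps an edge to its endpoints' difference, ∂[p,q] = q − p.
This gives a 10×30 integer matrix of rank 9; reducing to Smith normal form yields diagonal entries (1,1,1,1,1,1,1,1,1).

Boundary ∂_2: C_2 → C_1 maps a triangle to the signed sum of its edges. For instance
  ∂PSV = SV − PV + PS,
  ∂QSV = SV − QV + QS.
This gives a 30×20 integer matrix of rank 20; reducing to Smith normal form yields diagonal entries (1,1,1,1,1,1,1,1,1,1,1,1,1,1,1,1,1,1,1,2).

Computing H_k = (kernel of ∂_k) / (image of ∂_{k+1}):

  H_0: rank C_0 − rank ∂_1 = 10 − 9 = 1, and the invariant factors of ∂_1 are all 1, so H_0 = Z.
  H_1: rank ker ∂_1 − rank ∂_2 = (30 − 9) − 20 = 1, and ∂_2 has invariant factor 2 > 1, so H_1 = Z ⊕ Z/2.
  H_2: rank ker ∂_2 − rank ∂_3 = (20 − 20) − 0 = 0, and there is no ∂_3, so H_2 = 0.

(K is a triangulation of the Klein bottle.)

Hence the Betti numbers are b_0 = 1, b_1 = 1, b_2 = 0.

b_0 = 1, b_1 = 1, b_2 = 0.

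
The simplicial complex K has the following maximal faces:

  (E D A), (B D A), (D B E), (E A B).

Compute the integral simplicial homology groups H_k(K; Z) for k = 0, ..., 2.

H_0 = Z,  H_1 = 0,  H_2 = Z.

Take the total order A < B < D < E on the vertex set. Then K (dimension 2) consists of the simplices:

  0-simplices (4): A, B, D, E
  1-simplices (6): AB, AD, AE, BD, BE, DE
  2-simplices (4): ABD, ABE, ADE, BDE

giving chain groups C_0 ≅ Z^4, C_1 ≅ Z^6, C_2 ≅ Z^4.

Boundary ∂_1: C_1 → C_0 maps an edge to its endpoints' difference, ∂[p,q] = q − p. For instance
  ∂BD = D − B.
The resulting 4×6 matrix has rank 3, and its Smith normal form has invariant factors (1,1,1).

The boundary map ∂_2: C_2 → C_1 maps a triangle to the signed sum of its edges. For instance
  ∂ABE = BE − AE + AB,
  ∂ADE = DE − AE + AD.
The resulting 6×4 matrix has rank 3, and its Smith normal form has invariant factors (1,1,1).

From H_k ≅ ker(∂_k) / im(∂_{k+1}) we obtain:

  H_0: rank C_0 − rank ∂_1 = 4 − 3 = 1, and the invariant factors of ∂_1 are all 1, so H_0 = Z.
  H_1: rank ker ∂_1 − rank ∂_2 = (6 − 3) − 3 = 0, and the invariant factors of ∂_2 are all 1, so H_1 = 0.
  H_2: rank ker ∂_2 − rank ∂_3 = (4 − 3) − 0 = 1, and there is no ∂_3, so H_2 = Z.

(K is a triangulation of the 2-sphere S^2.)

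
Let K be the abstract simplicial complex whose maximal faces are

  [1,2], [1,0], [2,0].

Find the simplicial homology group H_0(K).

K has 3 vertices, 3 edges.
rank ∂_0 = 0, rank ∂_1 = 2 ⇒ b_0 = 3 − 0 − 2 = 1; all invariant factors of ∂_1 are 1 so no torsion. So H_0 = Z.

H_0 ≅ Z.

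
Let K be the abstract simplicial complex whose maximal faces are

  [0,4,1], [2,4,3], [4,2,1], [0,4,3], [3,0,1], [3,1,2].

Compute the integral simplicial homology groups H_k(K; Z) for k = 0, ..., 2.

Order the vertices as 0 < 1 < 2 < 3 < 4. Listing each simplex with vertices in this order, K has dimension 2 with simplices:

  0-simplices (5): [0], [1], [2], [3], [4]
  1-simplices (9): [0,1], [0,3], [0,4], [1,2], [1,3], [1,4], [2,3], [2,4], [3,4]
  2-simplices (6): [0,1,3], [0,1,4], [0,3,4], [1,2,3], [1,2,4], [2,3,4]

giving chain groups C_0 ≅ Z^5, C_1 ≅ Z^9, C_2 ≅ Z^6.

Boundary ∂_1: C_1 → C_0 maps an edge to its endpoints' difference, ∂[p,q] = q − p. For instance
  ∂[1,4] = [4] − [1].
As a 5×9 matrix over Z this has rank 4, with invariant factors (1,1,1,1).

The boundary map ∂_2: C_2 → C_1 acts by ∂[p,q,r] = [q,r] − [p,r] + [p,q]. For instance
  ∂[2,3,4] = [3,4] − [2,4] + [2,3],
  ∂[0,3,4] = [3,4] − [0,4] + [0,3].
As a 9×6 matrix over Z this has rank 5, with invariant factors (1,1,1,1,1).

Reading off H_k = ker ∂_k / im ∂_{k+1}:

  H_0: rank C_0 − rank ∂_1 = 5 − 4 = 1, and the invariant factors of ∂_1 are all 1, so H_0 ≅ Z.
  H_1: rank ker ∂_1 − rank ∂_2 = (9 − 4) − 5 = 0, and the invariant factors of ∂_2 are all 1, so H_1 ≅ 0.
  H_2: rank ker ∂_2 − rank ∂_3 = (6 − 5) − 0 = 1, and there is no ∂_3, so H_2 ≅ Z.

H_0 = Z,  H_1 = 0,  H_2 = Z.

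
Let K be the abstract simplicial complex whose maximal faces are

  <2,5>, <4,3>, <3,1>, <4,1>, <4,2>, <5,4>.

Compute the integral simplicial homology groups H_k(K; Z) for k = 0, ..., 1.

H_0 = Z,  H_1 = Z^2.

We work with the vertex ordering 1 < 2 < 3 < 4 < 5. The simplices of K, each written with vertices in increasing order, are:

  0-simplices (5): [1], [2], [3], [4], [5]
  1-simplices (6): [1,3], [1,4], [2,4], [2,5], [3,4], [4,5]

so the chain groups are C_0 ≅ Z^5, C_1 ≅ Z^6.

The boundary map ∂_1: C_1 → C_0 is given by ∂[p,q] = [q] − [p].
The 5×6 boundary matrix has rank 4 and Smith normal form diag(1,1,1,1).

Computing H_k = (kernel of ∂_k) / (image of ∂_{k+1}):

  H_0: rank C_0 − rank ∂_1 = 5 − 4 = 1, and the invariant factors of ∂_1 are all 1, so H_0 = Z.
  H_1: rank ker ∂_1 − rank ∂_2 = (6 − 4) − 0 = 2, and there is no ∂_2, so H_1 = Z^2.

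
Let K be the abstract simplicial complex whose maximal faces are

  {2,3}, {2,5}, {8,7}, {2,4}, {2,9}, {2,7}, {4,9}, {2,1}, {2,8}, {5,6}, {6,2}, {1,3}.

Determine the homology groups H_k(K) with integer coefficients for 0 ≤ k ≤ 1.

We work with the vertex ordering 1 < 2 < 3 < 4 < 5 < 6 < 7 < 8 < 9. The simplices of K, each written with vertices in increasing order, are:

  0-simplices (9): [1], [2], [3], [4], [5], [6], [7], [8], [9]
  1-simplices (12): [1,2], [1,3], [2,3], [2,4], [2,5], [2,6], [2,7], [2,8], [2,9], [4,9], [5,6], [7,8]

giving chain groups C_0 ≅ Z^9, C_1 ≅ Z^12.

∂_1: C_1 → C_0 is given by ∂[p,q] = [q] − [p]. For instance
  ∂[2,3] = [3] − [2].
The resulting 9×12 matrix has rank 8, and its Smith normal form has invariant factors (1,1,1,1,1,1,1,1).

Computing H_k = (kernel of ∂_k) / (image of ∂_{k+1}):

  H_0: rank C_0 − rank ∂_1 = 9 − 8 = 1, and the invariant factors of ∂_1 are all 1, so H_0 ≅ Z.
  H_1: rank ker ∂_1 − rank ∂_2 = (12 − 8) − 0 = 4, and there is no ∂_2, so H_1 ≅ Z^4.

H_0 = Z,  H_1 = Z^4.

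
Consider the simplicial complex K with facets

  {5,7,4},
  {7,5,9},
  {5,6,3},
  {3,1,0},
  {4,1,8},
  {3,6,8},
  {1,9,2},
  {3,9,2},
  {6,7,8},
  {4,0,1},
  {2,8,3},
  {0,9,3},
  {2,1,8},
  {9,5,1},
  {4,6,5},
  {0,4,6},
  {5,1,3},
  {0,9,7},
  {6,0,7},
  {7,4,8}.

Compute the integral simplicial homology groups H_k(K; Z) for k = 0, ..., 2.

H_0 ≅ Z,  H_1 ≅ Z ⊕ Z/2Z,  H_2 = 0.

K has 10 vertices, 30 edges, 20 triangles.
rank ∂_0 = 0, rank ∂_1 = 9 ⇒ b_0 = 10 − 0 − 9 = 1; all invariant factors of ∂_1 are 1 so no torsion. So H_0 ≅ Z.
rank ∂_1 = 9, rank ∂_2 = 20 ⇒ b_1 = 30 − 9 − 20 = 1; ∂_2 has invariant factor(s) [2] giving torsion. So H_1 ≅ Z ⊕ Z/2Z.
rank ∂_2 = 20, rank ∂_3 = 0 ⇒ b_2 = 20 − 20 − 0 = 0. So H_2 ≅ 0.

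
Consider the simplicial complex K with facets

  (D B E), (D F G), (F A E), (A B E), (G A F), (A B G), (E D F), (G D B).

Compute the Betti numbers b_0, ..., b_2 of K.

b_0 = 1, b_1 = 0, b_2 = 1.

K has 6 vertices, 12 edges, 8 triangles.
rank ∂_0 = 0, rank ∂_1 = 5 ⇒ b_0 = 6 − 0 − 5 = 1; all invariant factors of ∂_1 are 1 so no torsion. So H_0 ≅ Z.
rank ∂_1 = 5, rank ∂_2 = 7 ⇒ b_1 = 12 − 5 − 7 = 0; all invariant factors of ∂_2 are 1 so no torsion. So H_1 ≅ 0.
rank ∂_2 = 7, rank ∂_3 = 0 ⇒ b_2 = 8 − 7 − 0 = 1. So H_2 ≅ Z.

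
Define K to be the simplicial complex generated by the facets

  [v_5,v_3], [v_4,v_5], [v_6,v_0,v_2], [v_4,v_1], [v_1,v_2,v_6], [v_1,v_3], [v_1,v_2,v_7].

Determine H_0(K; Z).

Order the vertices as v_0 < v_1 < v_2 < v_3 < v_4 < v_5 < v_6 < v_7. Listing each simplex with vertices in this order, K has dimension 2 with simplices:

  0-simplices (8): [v_0], [v_1], [v_2], [v_3], [v_4], [v_5], [v_6], [v_7]
  1-simplices (11): [v_0,v_2], [v_0,v_6], [v_1,v_2], [v_1,v_3], [v_1,v_4], [v_1,v_6], [v_1,v_7], [v_2,v_6], [v_2,v_7], [v_3,v_5], [v_4,v_5]
  2-simplices (3): [v_0,v_2,v_6], [v_1,v_2,v_6], [v_1,v_2,v_7]

so the chain groups are C_0 ≅ Z^8, C_1 ≅ Z^11, C_2 ≅ Z^3.

The boundary map ∂_1: C_1 → C_0 maps an edge to its endpoints' difference, ∂[p,q] = q − p. For instance
  ∂[v_1,v_2] = [v_2] − [v_1].
The 8×11 boundary matrix has rank 7 and Smith normal form diag(1,1,1,1,1,1,1).

∂_2: C_2 → C_1 sends each 2-simplex [p,q,r] to [q,r] − [p,r] + [p,q]. For instance
  ∂[v_1,v_2,v_6] = [v_2,v_6] − [v_1,v_6] + [v_1,v_2],
  ∂[v_0,v_2,v_6] = [v_2,v_6] − [v_0,v_6] + [v_0,v_2].
The 11×3 boundary matrix has rank 3 and Smith normal form diag(1,1,1).

From H_k ≅ ker(∂_k) / im(∂_{k+1}) we obtain:

  H_0: rank C_0 − rank ∂_1 = 8 − 7 = 1, and the invariant factors of ∂_1 are all 1, so H_0 ≅ Z.

H_0 ≅ Z.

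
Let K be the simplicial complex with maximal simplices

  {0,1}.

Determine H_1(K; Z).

H_1 ≅ 0.

K has 2 vertices, 1 edge.
rank ∂_1 = 1, rank ∂_2 = 0 ⇒ b_1 = 1 − 1 − 0 = 0. So H_1 = 0.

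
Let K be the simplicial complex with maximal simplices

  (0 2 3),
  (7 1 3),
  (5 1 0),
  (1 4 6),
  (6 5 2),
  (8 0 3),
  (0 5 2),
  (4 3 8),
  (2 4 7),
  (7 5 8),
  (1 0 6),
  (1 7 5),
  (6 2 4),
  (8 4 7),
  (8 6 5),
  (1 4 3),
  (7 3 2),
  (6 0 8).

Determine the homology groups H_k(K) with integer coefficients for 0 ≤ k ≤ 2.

We work with the vertex ordering 0 < 1 < 2 < 3 < 4 < 5 < 6 < 7 < 8. The simplices of K, each written with vertices in increasing order, are:

  0-simplices (9): [0], [1], [2], [3], [4], [5], [6], [7], [8]
  1-simplices (27): (27 of them)
  2-simplices (18): [0,1,5], [0,1,6], [0,2,3], [0,2,5], [0,3,8], [0,6,8], [1,3,4], [1,3,7], [1,4,6], [1,5,7], [2,3,7], [2,4,6], [2,4,7], [2,5,6], [3,4,8], [4,7,8], [5,6,8], [5,7,8]

so the chain groups are C_0 ≅ Z^9, C_1 ≅ Z^27, C_2 ≅ Z^18.

Boundary ∂_1: C_1 → C_0 sends each edge [p,q] (with p < q) to q − p. For instance
  ∂[5,7] = [7] − [5].
The 9×27 boundary matrix has rank 8 and Smith normal form diag(1,1,1,1,1,1,1,1).

Boundary ∂_2: C_2 → C_1 sends each 2-simplex [p,q,r] to [q,r] − [p,r] + [p,q]. For instance
  ∂[2,4,6] = [4,6] − [2,6] + [2,4],
  ∂[2,5,6] = [5,6] − [2,6] + [2,5].
As a 27×18 matrix over Z this has rank 18, with invariant factors (1,1,1,1,1,1,1,1,1,1,1,1,1,1,1,1,1,2).

From H_k ≅ ker(∂_k) / im(∂_{k+1}) we obtain:

  H_0: rank C_0 − rank ∂_1 = 9 − 8 = 1, and the invariant factors of ∂_1 are all 1, so H_0 ≅ Z.
  H_1: rank ker ∂_1 − rank ∂_2 = (27 − 8) − 18 = 1, and ∂_2 has invariant factor 2 > 1, so H_1 ≅ Z × Z/2.
  H_2: rank ker ∂_2 − rank ∂_3 = (18 − 18) − 0 = 0, and there is no ∂_3, so H_2 ≅ 0.

As a check, the Euler characteristic is 9 − 27 + 18 = 0, which agrees with 1 − 1 + 0 = 0.

H_0 = Z,  H_1 = Z × Z/2,  H_2 = 0.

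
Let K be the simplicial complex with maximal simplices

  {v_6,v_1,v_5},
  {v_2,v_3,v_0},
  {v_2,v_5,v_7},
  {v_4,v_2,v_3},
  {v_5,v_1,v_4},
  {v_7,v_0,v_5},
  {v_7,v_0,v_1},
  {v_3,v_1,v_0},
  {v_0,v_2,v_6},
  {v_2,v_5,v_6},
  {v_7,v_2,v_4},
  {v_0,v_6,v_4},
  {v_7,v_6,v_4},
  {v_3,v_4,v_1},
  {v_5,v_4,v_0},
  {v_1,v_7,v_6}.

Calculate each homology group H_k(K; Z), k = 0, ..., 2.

H_0 ≅ Z,  H_1 ≅ Z^2,  H_2 ≅ Z.

We work with the vertex ordering v_0 < v_1 < v_2 < v_3 < v_4 < v_5 < v_6 < v_7. The simplices of K, each written with vertices in increasing order, are:

  0-simplices (8): [v_0], [v_1], [v_2], [v_3], [v_4], [v_5], [v_6], [v_7]
  1-simplices (24): (24 of them)
  2-simplices (16): (16 of them)

Hence C_0 ≅ Z^8, C_1 ≅ Z^24, C_2 ≅ Z^16.

Boundary ∂_1: C_1 → C_0 sends each edge [p,q] (with p < q) to q − p.
The resulting 8×24 matrix has rank 7, and its Smith normal form has invariant factors (1,1,1,1,1,1,1).

The boundary map ∂_2: C_2 → C_1 acts by ∂[p,q,r] = [q,r] − [p,r] + [p,q]. For instance
  ∂[v_4,v_6,v_7] = [v_6,v_7] − [v_4,v_7] + [v_4,v_6],
  ∂[v_2,v_3,v_4] = [v_3,v_4] − [v_2,v_4] + [v_2,v_3].
The resulting 24×16 matrix has rank 15, and its Smith normal form has invariant factors (1,1,1,1,1,1,1,1,1,1,1,1,1,1,1).

Now H_k = ker ∂_k / im ∂_{k+1}, so:

  H_0: rank C_0 − rank ∂_1 = 8 − 7 = 1, and the invariant factors of ∂_1 are all 1, so H_0 ≅ Z.
  H_1: rank ker ∂_1 − rank ∂_2 = (24 − 7) − 15 = 2, and the invariant factors of ∂_2 are all 1, so H_1 ≅ Z^2.
  H_2: rank ker ∂_2 − rank ∂_3 = (16 − 15) − 0 = 1, and there is no ∂_3, so H_2 ≅ Z.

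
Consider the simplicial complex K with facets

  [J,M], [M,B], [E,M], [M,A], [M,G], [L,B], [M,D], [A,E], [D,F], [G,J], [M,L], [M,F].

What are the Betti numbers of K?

b_0 = 1, b_1 = 4.

Take the total order A < B < D < E < F < G < J < L < M on the vertex set. Then K (dimension 1) consists of the simplices:

  0-simplices (9): A, B, D, E, F, G, J, L, M
  1-simplices (12): AE, AM, BL, BM, DF, DM, EM, FM, GJ, GM, JM, LM

so the chain groups are C_0 ≅ Z^9, C_1 ≅ Z^12.

∂_1: C_1 → C_0 maps an edge to its endpoints' difference, ∂[p,q] = q − p. For instance
  ∂GJ = J − G.
The 9×12 boundary matrix has rank 8 and Smith normal form diag(1,1,1,1,1,1,1,1).

Reading off H_k = ker ∂_k / im ∂_{k+1}:

  H_0: rank C_0 − rank ∂_1 = 9 − 8 = 1, and the invariant factors of ∂_1 are all 1, so H_0 ≅ Z.
  H_1: rank ker ∂_1 − rank ∂_2 = (12 − 8) − 0 = 4, and there is no ∂_2, so H_1 ≅ Z^4.

(K is a triangulation of a wedge of 4 circles.)

Hence the Betti numbers are b_0 = 1, b_1 = 4.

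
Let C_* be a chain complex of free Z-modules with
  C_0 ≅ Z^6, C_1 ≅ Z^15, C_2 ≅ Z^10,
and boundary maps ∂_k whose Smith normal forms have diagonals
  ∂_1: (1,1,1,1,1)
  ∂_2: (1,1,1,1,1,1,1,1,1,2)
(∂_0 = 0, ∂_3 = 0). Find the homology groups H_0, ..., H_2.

H_0 ≅ Z,  H_1 ≅ Z_2,  H_2 = 0.

H_0: b_0 = 6 − 0 − 5 = 1; torsion from ∂_1 factors > 1: none. So H_0 ≅ Z.
H_1: b_1 = 15 − 5 − 10 = 0; torsion from ∂_2 factors > 1: [2]. So H_1 ≅ Z_2.
H_2: b_2 = 10 − 10 − 0 = 0; torsion from ∂_3 factors > 1: none. So H_2 ≅ 0.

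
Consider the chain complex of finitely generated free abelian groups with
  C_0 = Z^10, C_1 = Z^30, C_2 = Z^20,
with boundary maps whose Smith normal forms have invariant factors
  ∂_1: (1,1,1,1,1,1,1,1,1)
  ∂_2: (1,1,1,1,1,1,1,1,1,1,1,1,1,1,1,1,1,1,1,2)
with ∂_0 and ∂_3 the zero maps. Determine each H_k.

H_0: b_0 = 10 − 0 − 9 = 1; torsion from ∂_1 factors > 1: none. So H_0 ≅ Z.
H_1: b_1 = 30 − 9 − 20 = 1; torsion from ∂_2 factors > 1: [2]. So H_1 ≅ Z × Z/2.
H_2: b_2 = 20 − 20 − 0 = 0; torsion from ∂_3 factors > 1: none. So H_2 ≅ 0.

H_0 ≅ Z,  H_1 ≅ Z × Z/2,  H_2 = 0.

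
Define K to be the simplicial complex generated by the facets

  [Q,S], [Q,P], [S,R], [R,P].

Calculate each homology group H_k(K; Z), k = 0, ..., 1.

H_0 = Z,  H_1 = Z.

Fix the vertex order P < Q < R < S and write every simplex with vertices in increasing order. Then dim K = 1 and the simplices of K are:

  0-simplices (4): P, Q, R, S
  1-simplices (4): PQ, PR, QS, RS

giving chain groups C_0 ≅ Z^4, C_1 ≅ Z^4.

The boundary map ∂_1: C_1 → C_0 sends each edge [p,q] (with p < q) to q − p.
This gives a 4×4 integer matrix of rank 3; reducing to Smith normal form yields diagonal entries (1,1,1).

From H_k ≅ ker(∂_k) / im(∂_{k+1}) we obtain:

  H_0: rank C_0 − rank ∂_1 = 4 − 3 = 1, and the invariant factors of ∂_1 are all 1, so H_0 = Z.
  H_1: rank ker ∂_1 − rank ∂_2 = (4 − 3) − 0 = 1, and there is no ∂_2, so H_1 = Z.

As a check, the Euler characteristic is 4 − 4 = 0, which agrees with 1 − 1 = 0.
(K is a triangulation of the circle S^1.)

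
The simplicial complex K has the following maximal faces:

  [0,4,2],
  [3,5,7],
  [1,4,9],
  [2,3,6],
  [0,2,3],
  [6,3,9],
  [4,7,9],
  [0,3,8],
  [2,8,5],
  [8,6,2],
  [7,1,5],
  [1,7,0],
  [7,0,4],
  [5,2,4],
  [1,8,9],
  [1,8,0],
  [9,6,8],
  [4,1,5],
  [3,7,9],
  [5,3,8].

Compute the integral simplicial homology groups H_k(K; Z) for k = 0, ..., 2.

K has 10 vertices, 30 edges, 20 triangles.
rank ∂_0 = 0, rank ∂_1 = 9 ⇒ b_0 = 10 − 0 − 9 = 1; all invariant factors of ∂_1 are 1 so no torsion. So H_0 = Z.
rank ∂_1 = 9, rank ∂_2 = 20 ⇒ b_1 = 30 − 9 − 20 = 1; ∂_2 has invariant factor(s) [2] giving torsion. So H_1 = Z ⊕ Z_2.
rank ∂_2 = 20, rank ∂_3 = 0 ⇒ b_2 = 20 − 20 − 0 = 0. So H_2 = 0.

H_0 = Z,  H_1 = Z ⊕ Z_2,  H_2 = 0.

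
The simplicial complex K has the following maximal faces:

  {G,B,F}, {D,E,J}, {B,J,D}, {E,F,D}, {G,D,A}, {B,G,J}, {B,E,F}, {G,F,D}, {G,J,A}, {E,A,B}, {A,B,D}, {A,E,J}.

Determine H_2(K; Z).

H_2 ≅ 0.

K has 7 vertices, 18 edges, 12 triangles.
rank ∂_2 = 12, rank ∂_3 = 0 ⇒ b_2 = 12 − 12 − 0 = 0. So H_2 = 0.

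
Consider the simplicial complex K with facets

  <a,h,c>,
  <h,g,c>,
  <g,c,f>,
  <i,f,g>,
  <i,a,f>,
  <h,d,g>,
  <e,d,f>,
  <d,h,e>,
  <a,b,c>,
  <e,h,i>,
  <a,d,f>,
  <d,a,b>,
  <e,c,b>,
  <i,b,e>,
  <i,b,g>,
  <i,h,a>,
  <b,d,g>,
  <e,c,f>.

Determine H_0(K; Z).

H_0 ≅ Z.

Fix the vertex order a < b < c < d < e < f < g < h < i and write every simplex with vertices in increasing order. Then dim K = 2 and the simplices of K are:

  0-simplices (9): a, b, c, d, e, f, g, h, i
  1-simplices (27): ab, ac, ad, af, ah, ai, bc, bd, be, bg, bi, ce, cf, cg, ch, de, df, dg, dh, ef, eh, ei, fg, fi, gh, gi, hi
  2-simplices (18): abc, abd, ach, adf, afi, ahi, bce, bdg, bei, bgi, cef, cfg, cgh, def, deh, dgh, ehi, fgi

giving chain groups C_0 ≅ Z^9, C_1 ≅ Z^27, C_2 ≅ Z^18.

∂_1: C_1 → C_0 is given by ∂[p,q] = [q] − [p]. For instance
  ∂bc = c − b.
As a 9×27 matrix over Z this has rank 8, with invariant factors (1,1,1,1,1,1,1,1).

Boundary ∂_2: C_2 → C_1 acts by ∂[p,q,r] = [q,r] − [p,r] + [p,q]. For instance
  ∂bei = ei − bi + be,
  ∂adf = df − af + ad.
The 27×18 boundary matrix has rank 17 and Smith normal form diag(1,1,1,1,1,1,1,1,1,1,1,1,1,1,1,1,1).

Reading off H_k = ker ∂_k / im ∂_{k+1}:

  H_0: rank C_0 − rank ∂_1 = 9 − 8 = 1, and the invariant factors of ∂_1 are all 1, so H_0 ≅ Z.

(K is a triangulation of the torus T^2.)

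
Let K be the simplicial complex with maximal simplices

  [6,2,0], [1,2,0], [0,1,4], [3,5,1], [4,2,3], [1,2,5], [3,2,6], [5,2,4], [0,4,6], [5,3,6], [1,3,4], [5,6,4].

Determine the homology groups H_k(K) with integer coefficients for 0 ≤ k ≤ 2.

Fix the vertex order 0 < 1 < 2 < 3 < 4 < 5 < 6 and write every simplex with vertices in increasing order. Then dim K = 2 and the simplices of K are:

  0-simplices (7): [0], [1], [2], [3], [4], [5], [6]
  1-simplices (18): [0,1], [0,2], [0,4], [0,6], [1,2], [1,3], [1,4], [1,5], [2,3], [2,4], [2,5], [2,6], [3,4], [3,5], [3,6], [4,5], [4,6], [5,6]
  2-simplices (12): [0,1,2], [0,1,4], [0,2,6], [0,4,6], [1,2,5], [1,3,4], [1,3,5], [2,3,4], [2,3,6], [2,4,5], [3,5,6], [4,5,6]

so the chain groups are C_0 ≅ Z^7, C_1 ≅ Z^18, C_2 ≅ Z^12.

∂_1: C_1 → C_0 sends each edge [p,q] (with p < q) to q − p.
As a 7×18 matrix over Z this has rank 6, with invariant factors (1,1,1,1,1,1).

Boundary ∂_2: C_2 → C_1 acts by ∂[p,q,r] = [q,r] − [p,r] + [p,q]. For instance
  ∂[2,3,4] = [3,4] − [2,4] + [2,3],
  ∂[1,3,4] = [3,4] − [1,4] + [1,3].
The 18×12 boundary matrix has rank 12 and Smith normal form diag(1,1,1,1,1,1,1,1,1,1,1,2).

Reading off H_k = ker ∂_k / im ∂_{k+1}:

  H_0: rank C_0 − rank ∂_1 = 7 − 6 = 1, and the invariant factors of ∂_1 are all 1, so H_0 ≅ Z.
  H_1: rank ker ∂_1 − rank ∂_2 = (18 − 6) − 12 = 0, and ∂_2 has invariant factor 2 > 1, so H_1 ≅ Z_2.
  H_2: rank ker ∂_2 − rank ∂_3 = (12 − 12) − 0 = 0, and there is no ∂_3, so H_2 ≅ 0.

H_0 = Z,  H_1 = Z_2,  H_2 = 0.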